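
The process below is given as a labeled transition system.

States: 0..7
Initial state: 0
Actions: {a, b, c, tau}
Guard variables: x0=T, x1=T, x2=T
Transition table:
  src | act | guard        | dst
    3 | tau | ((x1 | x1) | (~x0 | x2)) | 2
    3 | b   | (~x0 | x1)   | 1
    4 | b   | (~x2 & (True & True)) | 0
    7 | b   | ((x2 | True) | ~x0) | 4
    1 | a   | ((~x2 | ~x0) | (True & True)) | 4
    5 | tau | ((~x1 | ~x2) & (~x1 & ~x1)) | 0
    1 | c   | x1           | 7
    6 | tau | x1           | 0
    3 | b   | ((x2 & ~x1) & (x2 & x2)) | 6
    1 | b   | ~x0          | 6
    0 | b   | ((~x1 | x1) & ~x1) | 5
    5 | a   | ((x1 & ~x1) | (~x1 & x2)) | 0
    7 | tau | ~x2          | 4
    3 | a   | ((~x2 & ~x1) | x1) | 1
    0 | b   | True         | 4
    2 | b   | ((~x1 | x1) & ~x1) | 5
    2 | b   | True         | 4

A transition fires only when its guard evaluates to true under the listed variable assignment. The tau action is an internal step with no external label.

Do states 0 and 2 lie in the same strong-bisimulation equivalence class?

Answer: BISIMILAR

Trace:
Compute ~ classes (split until stable):
  round 0: {{0,1,2,3,4,5,6,7}}
  round 1: {{0,2,7},{1},{3},{4,5},{6}}
5 equivalence class(es) (converged in 2)
class of 0: {0,2,7}; class of 2: {0,2,7}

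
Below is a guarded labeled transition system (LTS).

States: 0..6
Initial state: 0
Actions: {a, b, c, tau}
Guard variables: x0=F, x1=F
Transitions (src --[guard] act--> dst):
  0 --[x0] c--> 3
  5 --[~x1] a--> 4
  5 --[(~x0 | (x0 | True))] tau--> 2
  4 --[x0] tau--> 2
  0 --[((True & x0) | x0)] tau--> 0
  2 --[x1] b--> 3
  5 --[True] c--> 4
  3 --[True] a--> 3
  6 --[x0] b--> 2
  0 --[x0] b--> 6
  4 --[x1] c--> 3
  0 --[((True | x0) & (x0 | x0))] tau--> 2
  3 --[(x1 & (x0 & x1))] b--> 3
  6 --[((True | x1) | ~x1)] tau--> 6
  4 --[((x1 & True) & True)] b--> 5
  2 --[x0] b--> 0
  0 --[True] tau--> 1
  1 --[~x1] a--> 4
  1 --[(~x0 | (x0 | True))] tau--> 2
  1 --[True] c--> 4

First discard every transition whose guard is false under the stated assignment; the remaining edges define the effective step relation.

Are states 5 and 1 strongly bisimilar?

Answer: BISIMILAR

Working:
Bisimulation quotient by refinement:
  round 0: {{0,1,2,3,4,5,6}}
  round 1: {{0,6},{1,5},{2,4},{3}}
  round 2: {{0},{1,5},{2,4},{3},{6}}
5 equivalence class(es) (converged in 3)
5∈{1,5}, 1∈{1,5}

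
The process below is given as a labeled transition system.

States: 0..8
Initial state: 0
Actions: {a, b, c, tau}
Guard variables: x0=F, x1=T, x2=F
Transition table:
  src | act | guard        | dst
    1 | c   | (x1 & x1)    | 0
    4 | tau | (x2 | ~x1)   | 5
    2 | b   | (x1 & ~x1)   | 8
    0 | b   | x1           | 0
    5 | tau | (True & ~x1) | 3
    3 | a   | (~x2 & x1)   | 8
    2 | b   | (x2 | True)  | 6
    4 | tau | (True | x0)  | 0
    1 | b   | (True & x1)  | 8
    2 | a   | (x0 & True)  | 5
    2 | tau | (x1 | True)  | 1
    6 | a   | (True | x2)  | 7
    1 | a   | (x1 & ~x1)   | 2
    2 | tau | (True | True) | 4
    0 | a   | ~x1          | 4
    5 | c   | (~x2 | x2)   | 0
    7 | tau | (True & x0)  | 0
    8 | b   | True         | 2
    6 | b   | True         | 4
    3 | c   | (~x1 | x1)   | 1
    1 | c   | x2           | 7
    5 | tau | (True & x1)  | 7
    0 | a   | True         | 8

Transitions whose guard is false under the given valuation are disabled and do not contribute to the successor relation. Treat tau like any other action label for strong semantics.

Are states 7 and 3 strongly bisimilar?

Answer: NOT BISIMILAR

Analysis:
Bisimulation quotient by refinement:
  π0 = {{0,1,2,3,4,5,6,7,8}}
  π1 = {{0,6},{1},{2},{3},{4},{5},{7},{8}}
  π2 = {{0},{1},{2},{3},{4},{5},{6},{7},{8}}
stable after 3 split(s): 9 block(s)
class of 7: {7}; class of 3: {3}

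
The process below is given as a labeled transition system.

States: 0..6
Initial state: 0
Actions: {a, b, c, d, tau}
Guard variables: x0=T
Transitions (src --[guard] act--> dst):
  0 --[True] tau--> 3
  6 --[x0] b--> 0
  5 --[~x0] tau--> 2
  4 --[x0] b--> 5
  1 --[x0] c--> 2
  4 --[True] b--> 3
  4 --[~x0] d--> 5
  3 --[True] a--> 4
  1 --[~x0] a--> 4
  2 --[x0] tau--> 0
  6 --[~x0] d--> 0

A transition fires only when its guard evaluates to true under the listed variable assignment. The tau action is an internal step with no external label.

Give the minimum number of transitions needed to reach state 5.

Answer: 3

Working:
BFS to 5:
  Layer 0: {0}
  Layer 1: {3}
  Layer 2: {4}
  Layer 3: {5}
5 enters at depth 3; path tau·a·b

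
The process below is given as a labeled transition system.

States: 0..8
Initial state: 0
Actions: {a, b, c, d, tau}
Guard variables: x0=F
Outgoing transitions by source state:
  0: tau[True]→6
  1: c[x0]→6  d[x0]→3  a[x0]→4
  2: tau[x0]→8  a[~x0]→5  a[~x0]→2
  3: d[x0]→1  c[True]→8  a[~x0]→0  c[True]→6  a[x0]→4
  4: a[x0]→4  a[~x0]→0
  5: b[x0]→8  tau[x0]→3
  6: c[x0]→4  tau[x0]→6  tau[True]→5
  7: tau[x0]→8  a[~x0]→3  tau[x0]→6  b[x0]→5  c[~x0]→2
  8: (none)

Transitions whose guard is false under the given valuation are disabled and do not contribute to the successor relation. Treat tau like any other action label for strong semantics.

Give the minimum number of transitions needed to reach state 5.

BFS to 5:
  L0 = {0}
  L1 = {6}
  L2 = {5}
depth(5)=2, e.g. tau·tau

Answer: 2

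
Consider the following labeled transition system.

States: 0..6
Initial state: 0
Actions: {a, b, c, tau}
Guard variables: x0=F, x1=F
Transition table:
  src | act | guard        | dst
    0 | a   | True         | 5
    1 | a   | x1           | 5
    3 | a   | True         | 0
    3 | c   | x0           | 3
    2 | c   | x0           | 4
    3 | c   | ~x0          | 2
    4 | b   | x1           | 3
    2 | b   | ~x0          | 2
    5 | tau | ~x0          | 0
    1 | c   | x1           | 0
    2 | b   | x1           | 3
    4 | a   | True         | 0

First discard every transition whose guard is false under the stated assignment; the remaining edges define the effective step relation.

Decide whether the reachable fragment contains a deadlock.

Answer: DEADLOCK-FREE

Analysis:
Reach set: {0,5}
  0: a→5  [deg 1]
  5: tau→0  [deg 1]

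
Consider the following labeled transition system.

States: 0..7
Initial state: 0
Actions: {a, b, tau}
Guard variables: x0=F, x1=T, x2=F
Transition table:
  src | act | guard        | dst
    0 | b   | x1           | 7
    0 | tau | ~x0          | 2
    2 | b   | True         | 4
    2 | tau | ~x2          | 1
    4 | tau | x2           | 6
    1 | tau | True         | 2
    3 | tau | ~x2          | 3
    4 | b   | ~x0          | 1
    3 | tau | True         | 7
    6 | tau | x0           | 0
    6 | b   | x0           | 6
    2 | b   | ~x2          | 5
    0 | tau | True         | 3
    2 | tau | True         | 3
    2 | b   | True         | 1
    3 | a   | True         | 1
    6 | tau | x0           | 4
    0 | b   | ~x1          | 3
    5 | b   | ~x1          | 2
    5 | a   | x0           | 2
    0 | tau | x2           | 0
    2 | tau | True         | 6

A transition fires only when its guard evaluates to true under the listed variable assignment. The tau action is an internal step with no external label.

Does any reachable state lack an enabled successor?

Reach set: {0,1,2,3,4,5,6,7}
  0: b→7  tau→2  tau→3  [deg 3]
  1: tau→2  [deg 1]
  2: b→1  b→4  b→5  tau→1  tau→3  tau→6  [deg 6]
  3: a→1  tau→3  tau→7  [deg 3]
  4: b→1  [deg 1]
  5: ∅  [deadlock]
  6: ∅  [deadlock]
  7: ∅  [deadlock]
trace reaching 5: tau·b

Answer: DEADLOCK at state 5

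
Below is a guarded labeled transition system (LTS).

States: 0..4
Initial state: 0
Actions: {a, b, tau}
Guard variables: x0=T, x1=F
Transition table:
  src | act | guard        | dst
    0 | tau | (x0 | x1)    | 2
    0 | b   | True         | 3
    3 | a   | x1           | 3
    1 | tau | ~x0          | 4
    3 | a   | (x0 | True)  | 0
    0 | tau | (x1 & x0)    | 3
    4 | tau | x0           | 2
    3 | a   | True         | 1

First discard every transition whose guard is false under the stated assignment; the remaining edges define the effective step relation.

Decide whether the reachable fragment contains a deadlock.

Reach set: {0,1,2,3}
  0: b→3  tau→2  [2 exit(s)]
  1: ∅  [STUCK]
  2: ∅  [STUCK]
  3: a→0  a→1  [2 exit(s)]
trace reaching 1: b·a

Answer: DEADLOCK at state 1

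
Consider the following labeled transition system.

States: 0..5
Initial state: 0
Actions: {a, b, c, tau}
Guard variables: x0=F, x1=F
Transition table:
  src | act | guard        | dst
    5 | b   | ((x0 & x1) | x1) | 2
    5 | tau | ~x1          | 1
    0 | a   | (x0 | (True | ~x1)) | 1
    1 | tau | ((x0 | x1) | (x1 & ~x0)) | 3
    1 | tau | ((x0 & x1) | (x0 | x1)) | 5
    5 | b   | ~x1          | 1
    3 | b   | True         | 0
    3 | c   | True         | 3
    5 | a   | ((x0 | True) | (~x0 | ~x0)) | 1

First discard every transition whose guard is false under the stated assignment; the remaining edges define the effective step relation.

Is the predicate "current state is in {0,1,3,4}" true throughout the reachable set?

Safe = {0,1,3,4}
R = {0,1}
  0: safe
  1: safe

Answer: INVARIANT HOLDS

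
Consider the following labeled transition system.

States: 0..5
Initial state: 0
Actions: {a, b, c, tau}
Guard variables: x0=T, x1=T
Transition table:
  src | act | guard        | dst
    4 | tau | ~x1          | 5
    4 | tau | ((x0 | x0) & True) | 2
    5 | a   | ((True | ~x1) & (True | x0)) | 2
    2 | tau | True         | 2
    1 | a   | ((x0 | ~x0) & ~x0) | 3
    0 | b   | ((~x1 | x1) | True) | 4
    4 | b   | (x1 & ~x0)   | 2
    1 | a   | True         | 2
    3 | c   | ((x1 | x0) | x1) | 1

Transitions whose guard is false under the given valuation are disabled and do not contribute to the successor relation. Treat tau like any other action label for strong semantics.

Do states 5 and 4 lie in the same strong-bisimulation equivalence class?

Bisimulation quotient by refinement:
  π0 = {{0,1,2,3,4,5}}
  π1 = {{0},{1,5},{2,4},{3}}
stable after 2 split(s): 4 block(s)
class of 5: {1,5}; class of 4: {2,4}

Answer: NOT BISIMILAR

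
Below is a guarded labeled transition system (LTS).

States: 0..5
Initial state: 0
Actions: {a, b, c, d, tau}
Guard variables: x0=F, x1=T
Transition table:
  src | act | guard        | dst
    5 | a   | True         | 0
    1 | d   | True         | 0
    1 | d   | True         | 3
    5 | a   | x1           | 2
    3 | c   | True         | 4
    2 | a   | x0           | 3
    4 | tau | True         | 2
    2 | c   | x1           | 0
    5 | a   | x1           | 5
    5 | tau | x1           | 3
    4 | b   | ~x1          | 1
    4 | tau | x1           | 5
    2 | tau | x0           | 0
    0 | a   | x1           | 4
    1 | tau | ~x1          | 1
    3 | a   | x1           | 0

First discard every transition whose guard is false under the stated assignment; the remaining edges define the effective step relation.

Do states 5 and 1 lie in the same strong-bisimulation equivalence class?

Compute ~ classes (split until stable):
  round 0: {{0,1,2,3,4,5}}
  round 1: {{0},{1},{2},{3},{4},{5}}
Fixed point at round 2; 6 class(es).
[5]={5}  [1]={1}

Answer: NOT BISIMILAR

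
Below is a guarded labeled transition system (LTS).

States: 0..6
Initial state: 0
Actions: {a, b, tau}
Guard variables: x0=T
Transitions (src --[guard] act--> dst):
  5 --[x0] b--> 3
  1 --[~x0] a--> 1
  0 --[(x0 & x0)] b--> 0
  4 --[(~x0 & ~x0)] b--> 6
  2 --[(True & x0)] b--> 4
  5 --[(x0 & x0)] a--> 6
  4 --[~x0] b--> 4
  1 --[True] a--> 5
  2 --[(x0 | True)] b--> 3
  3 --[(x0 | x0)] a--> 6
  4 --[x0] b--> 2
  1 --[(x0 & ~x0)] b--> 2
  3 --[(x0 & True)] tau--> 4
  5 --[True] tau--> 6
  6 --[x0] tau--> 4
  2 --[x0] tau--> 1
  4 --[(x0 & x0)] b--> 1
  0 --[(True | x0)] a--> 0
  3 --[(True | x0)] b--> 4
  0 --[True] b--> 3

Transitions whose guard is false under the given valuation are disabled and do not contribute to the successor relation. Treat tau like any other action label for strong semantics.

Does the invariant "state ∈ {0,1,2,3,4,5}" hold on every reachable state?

Answer: INVARIANT VIOLATED at state 6

Trace:
Safe = {0,1,2,3,4,5}
Reach set: {0,1,2,3,4,5,6}
  0: ✓
  1: ✓
  2: ✓
  3: ✓
  4: ✓
  5: ✓
  6: outside
reach 6 via b·a — violates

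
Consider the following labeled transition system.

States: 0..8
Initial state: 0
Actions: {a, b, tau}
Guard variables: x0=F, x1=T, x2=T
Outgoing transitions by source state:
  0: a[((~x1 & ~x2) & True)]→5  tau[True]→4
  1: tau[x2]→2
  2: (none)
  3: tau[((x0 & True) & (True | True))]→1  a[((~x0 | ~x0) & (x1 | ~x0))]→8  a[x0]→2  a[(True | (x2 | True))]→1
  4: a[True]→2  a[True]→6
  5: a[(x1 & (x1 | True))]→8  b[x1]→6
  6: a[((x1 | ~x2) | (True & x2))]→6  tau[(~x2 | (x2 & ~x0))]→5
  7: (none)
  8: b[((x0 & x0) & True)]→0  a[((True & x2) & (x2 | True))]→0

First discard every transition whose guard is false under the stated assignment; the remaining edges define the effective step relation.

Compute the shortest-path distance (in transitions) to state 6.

Breadth-first toward 6:
  L0 = {0}
  L1 = {4}
  L2 = {2,6}
6 enters at depth 2; path tau·a

Answer: 2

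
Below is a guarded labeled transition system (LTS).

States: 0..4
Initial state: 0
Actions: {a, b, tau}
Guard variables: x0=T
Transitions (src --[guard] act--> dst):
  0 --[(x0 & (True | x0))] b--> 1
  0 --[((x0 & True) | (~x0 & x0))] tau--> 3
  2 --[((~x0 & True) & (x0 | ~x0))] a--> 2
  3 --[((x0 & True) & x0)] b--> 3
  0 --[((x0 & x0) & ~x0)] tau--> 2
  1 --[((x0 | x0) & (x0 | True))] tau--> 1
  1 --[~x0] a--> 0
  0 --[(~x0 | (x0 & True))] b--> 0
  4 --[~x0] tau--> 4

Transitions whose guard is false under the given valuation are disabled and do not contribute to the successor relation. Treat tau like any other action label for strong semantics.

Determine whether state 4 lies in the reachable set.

Guard filter leaves 5 enabled edge(s).
depth 0: {0}
depth 1: {1,3}  cumulative {0,1,3}
Reachable = {0,1,3}

Answer: UNREACHABLE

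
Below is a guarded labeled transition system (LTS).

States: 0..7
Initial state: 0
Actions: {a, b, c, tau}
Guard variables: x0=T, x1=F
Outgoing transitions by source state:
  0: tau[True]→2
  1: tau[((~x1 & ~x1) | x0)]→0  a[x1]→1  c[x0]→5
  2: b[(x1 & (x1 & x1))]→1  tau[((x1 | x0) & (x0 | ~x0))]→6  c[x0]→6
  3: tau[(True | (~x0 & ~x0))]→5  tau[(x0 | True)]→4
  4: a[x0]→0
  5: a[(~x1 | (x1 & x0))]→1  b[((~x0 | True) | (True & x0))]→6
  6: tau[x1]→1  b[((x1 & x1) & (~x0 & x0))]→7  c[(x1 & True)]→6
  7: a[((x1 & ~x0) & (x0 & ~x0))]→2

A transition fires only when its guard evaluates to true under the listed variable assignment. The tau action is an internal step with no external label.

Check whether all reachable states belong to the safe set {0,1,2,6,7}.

Inv-set: {0,1,2,6,7}
Reach set: {0,2,6}
  0: ok
  2: ok
  6: ok

Answer: INVARIANT HOLDS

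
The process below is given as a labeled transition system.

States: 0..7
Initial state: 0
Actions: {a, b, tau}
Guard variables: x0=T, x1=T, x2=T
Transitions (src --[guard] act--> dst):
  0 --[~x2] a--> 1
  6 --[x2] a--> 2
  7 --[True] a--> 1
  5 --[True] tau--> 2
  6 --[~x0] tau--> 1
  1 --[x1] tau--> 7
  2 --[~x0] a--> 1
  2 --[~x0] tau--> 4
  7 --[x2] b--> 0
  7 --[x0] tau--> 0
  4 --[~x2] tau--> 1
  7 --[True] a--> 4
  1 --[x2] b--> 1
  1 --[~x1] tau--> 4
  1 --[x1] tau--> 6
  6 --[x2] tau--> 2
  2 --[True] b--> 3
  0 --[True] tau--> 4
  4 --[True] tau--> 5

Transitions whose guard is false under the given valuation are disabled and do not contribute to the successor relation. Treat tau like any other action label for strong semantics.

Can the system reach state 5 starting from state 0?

Answer: REACHABLE

Working:
After dropping false guards: 13 live edges.
depth 0: {0}
depth 1: {4}  now seen {0,4}
depth 2: {5}  now seen {0,4,5}
depth 3: {2}  now seen {0,2,4,5}
depth 4: {3}  now seen {0,2,3,4,5}
R = {0,2,3,4,5}
witness 5: tau·tau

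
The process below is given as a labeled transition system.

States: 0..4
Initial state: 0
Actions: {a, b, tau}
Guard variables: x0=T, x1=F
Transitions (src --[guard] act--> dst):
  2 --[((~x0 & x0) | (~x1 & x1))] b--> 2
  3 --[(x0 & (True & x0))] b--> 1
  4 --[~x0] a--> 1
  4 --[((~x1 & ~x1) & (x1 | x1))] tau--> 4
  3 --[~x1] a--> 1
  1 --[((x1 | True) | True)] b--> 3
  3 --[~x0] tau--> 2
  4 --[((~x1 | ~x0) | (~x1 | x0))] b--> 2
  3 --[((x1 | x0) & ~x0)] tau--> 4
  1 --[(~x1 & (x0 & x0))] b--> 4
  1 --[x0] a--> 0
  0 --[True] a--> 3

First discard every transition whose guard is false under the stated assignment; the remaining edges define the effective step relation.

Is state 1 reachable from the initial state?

Answer: REACHABLE

Trace:
After dropping false guards: 7 live edges.
Layer 0: {0}
Layer 1: {3}  total {0,3}
Layer 2: {1}  total {0,1,3}
Layer 3: {4}  total {0,1,3,4}
Layer 4: {2}  total {0,1,2,3,4}
R = {0,1,2,3,4}
trace reaching 1: a·b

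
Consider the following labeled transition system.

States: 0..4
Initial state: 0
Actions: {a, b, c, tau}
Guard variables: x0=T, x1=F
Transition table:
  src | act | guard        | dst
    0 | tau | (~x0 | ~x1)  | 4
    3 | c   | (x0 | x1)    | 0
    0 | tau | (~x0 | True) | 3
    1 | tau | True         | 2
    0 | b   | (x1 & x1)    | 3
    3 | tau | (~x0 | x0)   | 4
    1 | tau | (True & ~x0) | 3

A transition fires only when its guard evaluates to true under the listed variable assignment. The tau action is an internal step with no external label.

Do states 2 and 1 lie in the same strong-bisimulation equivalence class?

Refine partition for ~:
  P[0] = {{0,1,2,3,4}}
  P[1] = {{0,1},{2,4},{3}}
  P[2] = {{0},{1},{2,4},{3}}
4 equivalence class(es) (converged in 3)
class of 2: {2,4}; class of 1: {1}

Answer: NOT BISIMILAR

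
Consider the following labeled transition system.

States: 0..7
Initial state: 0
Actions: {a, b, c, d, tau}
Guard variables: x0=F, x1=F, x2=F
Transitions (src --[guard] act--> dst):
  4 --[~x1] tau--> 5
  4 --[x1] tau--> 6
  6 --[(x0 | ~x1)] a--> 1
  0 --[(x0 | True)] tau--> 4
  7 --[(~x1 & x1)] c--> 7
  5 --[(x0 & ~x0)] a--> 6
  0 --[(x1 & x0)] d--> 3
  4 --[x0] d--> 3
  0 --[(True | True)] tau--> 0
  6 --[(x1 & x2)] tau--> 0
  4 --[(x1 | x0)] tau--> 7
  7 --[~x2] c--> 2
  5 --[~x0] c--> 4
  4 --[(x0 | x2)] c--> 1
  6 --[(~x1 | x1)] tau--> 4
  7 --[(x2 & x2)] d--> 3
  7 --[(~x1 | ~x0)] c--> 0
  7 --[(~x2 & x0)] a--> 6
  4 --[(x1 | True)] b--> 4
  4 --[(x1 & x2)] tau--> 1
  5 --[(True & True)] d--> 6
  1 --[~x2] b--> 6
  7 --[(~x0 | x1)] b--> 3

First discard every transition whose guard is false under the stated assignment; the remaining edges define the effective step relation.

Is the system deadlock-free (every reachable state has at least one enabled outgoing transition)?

Answer: DEADLOCK-FREE

Trace:
Reachable = {0,1,4,5,6}
  0: tau→0  tau→4  [deg 2]
  1: b→6  [deg 1]
  4: b→4  tau→5  [deg 2]
  5: c→4  d→6  [deg 2]
  6: a→1  tau→4  [deg 2]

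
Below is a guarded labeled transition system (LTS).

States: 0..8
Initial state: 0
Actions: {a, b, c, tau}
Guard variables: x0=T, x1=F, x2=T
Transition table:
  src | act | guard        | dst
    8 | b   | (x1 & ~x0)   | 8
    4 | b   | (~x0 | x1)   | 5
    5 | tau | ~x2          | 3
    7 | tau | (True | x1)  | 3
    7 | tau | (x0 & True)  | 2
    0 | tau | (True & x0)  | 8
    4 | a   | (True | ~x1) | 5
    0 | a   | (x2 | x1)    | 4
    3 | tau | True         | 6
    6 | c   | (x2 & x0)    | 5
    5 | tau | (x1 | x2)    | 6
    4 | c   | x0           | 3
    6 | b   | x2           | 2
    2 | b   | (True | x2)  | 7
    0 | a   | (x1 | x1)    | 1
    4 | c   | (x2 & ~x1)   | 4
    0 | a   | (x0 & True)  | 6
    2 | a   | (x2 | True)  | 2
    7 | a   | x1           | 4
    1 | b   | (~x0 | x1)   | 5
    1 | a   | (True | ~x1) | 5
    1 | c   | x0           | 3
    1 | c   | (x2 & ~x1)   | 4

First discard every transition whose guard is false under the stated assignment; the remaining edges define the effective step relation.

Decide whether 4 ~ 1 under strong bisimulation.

Answer: BISIMILAR

Working:
Compute ~ classes (split until stable):
  π0 = {{0,1,2,3,4,5,6,7,8}}
  π1 = {{0},{1,4},{2},{3,5,7},{6},{8}}
  π2 = {{0},{1,4},{2},{3,5},{6},{7},{8}}
stable after 3 split(s): 7 block(s)
4∈{1,4}, 1∈{1,4}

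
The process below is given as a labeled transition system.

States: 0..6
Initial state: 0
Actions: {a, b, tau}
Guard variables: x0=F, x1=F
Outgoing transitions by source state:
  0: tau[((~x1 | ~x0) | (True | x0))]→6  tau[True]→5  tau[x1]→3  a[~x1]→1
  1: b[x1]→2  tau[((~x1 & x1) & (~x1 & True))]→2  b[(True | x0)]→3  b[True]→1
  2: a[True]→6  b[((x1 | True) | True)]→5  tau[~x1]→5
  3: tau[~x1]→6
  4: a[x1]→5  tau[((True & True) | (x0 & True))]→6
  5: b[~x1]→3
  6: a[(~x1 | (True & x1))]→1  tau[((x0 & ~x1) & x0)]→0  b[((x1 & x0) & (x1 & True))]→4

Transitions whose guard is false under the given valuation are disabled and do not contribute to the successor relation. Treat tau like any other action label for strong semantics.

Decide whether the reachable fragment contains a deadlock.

Reach set: {0,1,3,5,6}
  0: a→1  tau→5  tau→6  [deg 3]
  1: b→1  b→3  [deg 2]
  3: tau→6  [deg 1]
  5: b→3  [deg 1]
  6: a→1  [deg 1]

Answer: DEADLOCK-FREE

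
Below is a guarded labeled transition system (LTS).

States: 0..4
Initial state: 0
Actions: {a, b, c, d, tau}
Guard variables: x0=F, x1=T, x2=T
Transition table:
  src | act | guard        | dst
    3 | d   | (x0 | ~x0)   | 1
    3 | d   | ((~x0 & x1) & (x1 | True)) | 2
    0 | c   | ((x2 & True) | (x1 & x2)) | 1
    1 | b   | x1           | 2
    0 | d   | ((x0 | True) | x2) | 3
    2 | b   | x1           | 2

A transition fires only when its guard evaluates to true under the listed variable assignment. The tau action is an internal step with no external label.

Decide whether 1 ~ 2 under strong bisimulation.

Answer: BISIMILAR

Trace:
Bisimulation quotient by refinement:
  round 0: {{0,1,2,3,4}}
  round 1: {{0},{1,2},{3},{4}}
stable after 2 split(s): 4 block(s)
1∈{1,2}, 2∈{1,2}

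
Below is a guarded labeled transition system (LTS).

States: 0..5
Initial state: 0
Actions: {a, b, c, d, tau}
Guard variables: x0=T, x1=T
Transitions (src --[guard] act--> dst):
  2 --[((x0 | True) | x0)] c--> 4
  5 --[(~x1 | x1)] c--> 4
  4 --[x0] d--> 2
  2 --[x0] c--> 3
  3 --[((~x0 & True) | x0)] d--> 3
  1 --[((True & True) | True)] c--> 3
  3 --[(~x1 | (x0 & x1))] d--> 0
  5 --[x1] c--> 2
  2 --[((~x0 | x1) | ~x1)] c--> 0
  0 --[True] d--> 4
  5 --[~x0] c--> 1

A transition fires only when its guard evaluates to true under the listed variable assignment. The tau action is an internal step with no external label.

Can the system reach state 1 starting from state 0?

10 transition(s) survive guard evaluation.
L0 = {0}
L1 = {4}  total {0,4}
L2 = {2}  total {0,2,4}
L3 = {3}  total {0,2,3,4}
Reachable = {0,2,3,4}

Answer: UNREACHABLE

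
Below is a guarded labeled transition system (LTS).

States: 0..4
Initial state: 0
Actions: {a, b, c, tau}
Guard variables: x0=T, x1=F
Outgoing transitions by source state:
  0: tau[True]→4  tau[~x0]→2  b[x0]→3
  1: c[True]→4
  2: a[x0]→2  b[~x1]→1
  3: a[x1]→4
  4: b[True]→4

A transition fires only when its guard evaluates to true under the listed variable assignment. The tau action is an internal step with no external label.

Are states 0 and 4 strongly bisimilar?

Answer: NOT BISIMILAR

Trace:
Compute ~ classes (split until stable):
  π0 = {{0,1,2,3,4}}
  π1 = {{0},{1},{2},{3},{4}}
stable after 2 split(s): 5 block(s)
0∈{0}, 4∈{4}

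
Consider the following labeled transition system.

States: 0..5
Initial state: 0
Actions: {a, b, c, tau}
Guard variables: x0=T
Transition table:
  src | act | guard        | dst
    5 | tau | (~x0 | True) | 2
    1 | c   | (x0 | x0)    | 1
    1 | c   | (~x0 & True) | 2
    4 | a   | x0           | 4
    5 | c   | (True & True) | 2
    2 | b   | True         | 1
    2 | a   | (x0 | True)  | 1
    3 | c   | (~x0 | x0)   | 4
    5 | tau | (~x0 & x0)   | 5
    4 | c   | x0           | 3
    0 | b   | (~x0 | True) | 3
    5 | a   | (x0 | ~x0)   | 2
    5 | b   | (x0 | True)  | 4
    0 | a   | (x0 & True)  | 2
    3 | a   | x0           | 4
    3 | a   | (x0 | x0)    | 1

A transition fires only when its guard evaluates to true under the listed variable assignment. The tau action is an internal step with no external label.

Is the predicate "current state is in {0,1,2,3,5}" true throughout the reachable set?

Answer: INVARIANT VIOLATED at state 4

Trace:
Allowed set {0,1,2,3,5}
Reach set: {0,1,2,3,4}
  0: ok
  1: ok
  2: ok
  3: ok
  4: VIOLATES
counterexample path to 4: b·c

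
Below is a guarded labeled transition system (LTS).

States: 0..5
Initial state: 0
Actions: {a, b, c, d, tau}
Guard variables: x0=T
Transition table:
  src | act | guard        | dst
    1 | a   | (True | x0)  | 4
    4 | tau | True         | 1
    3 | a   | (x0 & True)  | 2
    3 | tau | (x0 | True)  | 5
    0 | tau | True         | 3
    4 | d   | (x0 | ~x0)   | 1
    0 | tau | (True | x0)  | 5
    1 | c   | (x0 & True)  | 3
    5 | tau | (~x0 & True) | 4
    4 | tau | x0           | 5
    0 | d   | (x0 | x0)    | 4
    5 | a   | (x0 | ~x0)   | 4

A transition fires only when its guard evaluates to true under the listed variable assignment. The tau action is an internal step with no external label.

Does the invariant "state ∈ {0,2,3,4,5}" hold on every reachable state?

Safe = {0,2,3,4,5}
Reach set: {0,1,2,3,4,5}
  0: ok
  1: outside
  2: ok
  3: ok
  4: ok
  5: ok
reach 1 via d·tau — violates

Answer: INVARIANT VIOLATED at state 1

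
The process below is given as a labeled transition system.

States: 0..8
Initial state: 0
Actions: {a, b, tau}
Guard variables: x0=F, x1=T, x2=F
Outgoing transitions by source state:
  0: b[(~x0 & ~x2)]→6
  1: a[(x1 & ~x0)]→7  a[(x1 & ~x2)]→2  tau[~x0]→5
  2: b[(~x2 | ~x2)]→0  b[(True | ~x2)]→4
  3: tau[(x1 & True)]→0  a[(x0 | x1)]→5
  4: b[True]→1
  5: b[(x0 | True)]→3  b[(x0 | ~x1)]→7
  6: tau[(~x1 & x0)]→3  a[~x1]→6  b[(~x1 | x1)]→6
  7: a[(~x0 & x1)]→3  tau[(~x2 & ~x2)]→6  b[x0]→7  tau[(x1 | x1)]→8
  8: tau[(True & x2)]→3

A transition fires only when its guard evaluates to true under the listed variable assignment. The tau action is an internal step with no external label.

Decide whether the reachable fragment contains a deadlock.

Answer: DEADLOCK-FREE

Trace:
Reach set: {0,6}
  0: b→6  [1 exit(s)]
  6: b→6  [1 exit(s)]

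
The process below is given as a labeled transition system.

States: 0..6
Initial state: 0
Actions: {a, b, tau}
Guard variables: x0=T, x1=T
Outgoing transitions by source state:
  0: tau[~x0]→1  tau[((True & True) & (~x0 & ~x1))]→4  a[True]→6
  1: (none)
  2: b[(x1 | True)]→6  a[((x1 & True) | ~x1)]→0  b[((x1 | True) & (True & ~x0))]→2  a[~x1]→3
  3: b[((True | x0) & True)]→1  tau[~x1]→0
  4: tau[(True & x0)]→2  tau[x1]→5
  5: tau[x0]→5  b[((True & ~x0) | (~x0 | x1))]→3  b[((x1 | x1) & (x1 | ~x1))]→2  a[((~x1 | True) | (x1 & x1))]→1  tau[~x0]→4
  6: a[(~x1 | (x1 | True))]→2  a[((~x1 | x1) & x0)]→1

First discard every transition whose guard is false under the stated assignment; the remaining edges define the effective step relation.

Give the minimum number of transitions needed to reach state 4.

Answer: UNREACHABLE

Trace:
Breadth-first toward 4:
  L0 = {0}
  L1 = {6}
  L2 = {1,2}
4 never appears.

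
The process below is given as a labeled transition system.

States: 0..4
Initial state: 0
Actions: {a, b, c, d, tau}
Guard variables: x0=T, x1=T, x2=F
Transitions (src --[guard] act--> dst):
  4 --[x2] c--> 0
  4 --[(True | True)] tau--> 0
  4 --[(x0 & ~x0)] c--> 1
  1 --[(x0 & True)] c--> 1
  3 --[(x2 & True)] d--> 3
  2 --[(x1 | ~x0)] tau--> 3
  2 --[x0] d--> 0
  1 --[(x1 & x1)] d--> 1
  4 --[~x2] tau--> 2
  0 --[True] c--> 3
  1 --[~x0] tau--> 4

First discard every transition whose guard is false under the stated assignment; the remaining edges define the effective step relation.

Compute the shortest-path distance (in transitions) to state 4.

Answer: UNREACHABLE

Analysis:
BFS to 4:
  Layer 0: {0}
  Layer 1: {3}
4 never appears.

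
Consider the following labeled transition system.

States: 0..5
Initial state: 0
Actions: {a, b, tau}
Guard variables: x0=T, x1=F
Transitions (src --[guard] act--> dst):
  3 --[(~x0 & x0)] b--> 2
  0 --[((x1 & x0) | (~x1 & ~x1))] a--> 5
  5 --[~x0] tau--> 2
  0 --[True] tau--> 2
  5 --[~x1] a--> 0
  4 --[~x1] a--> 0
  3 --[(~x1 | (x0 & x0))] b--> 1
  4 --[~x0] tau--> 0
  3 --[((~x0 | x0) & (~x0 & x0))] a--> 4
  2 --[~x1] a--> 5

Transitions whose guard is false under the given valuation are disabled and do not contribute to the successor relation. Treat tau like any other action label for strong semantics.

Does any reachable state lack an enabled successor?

R = {0,2,5}
  0: a→5  tau→2  [deg 2]
  2: a→5  [deg 1]
  5: a→0  [deg 1]

Answer: DEADLOCK-FREE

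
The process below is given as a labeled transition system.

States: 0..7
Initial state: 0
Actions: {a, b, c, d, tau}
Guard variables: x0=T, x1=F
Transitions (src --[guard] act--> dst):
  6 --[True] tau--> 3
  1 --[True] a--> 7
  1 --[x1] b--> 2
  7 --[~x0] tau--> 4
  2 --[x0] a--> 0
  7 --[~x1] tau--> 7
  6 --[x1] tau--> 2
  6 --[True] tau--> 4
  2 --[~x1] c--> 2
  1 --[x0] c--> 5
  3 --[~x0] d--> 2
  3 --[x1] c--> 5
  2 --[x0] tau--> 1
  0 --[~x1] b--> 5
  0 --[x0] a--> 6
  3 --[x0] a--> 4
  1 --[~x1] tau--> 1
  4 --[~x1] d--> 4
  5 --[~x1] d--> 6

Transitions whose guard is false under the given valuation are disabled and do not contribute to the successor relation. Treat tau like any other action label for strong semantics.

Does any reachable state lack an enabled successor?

Answer: DEADLOCK-FREE

Trace:
Reach set: {0,3,4,5,6}
  0: a→6  b→5  [2 out]
  3: a→4  [1 out]
  4: d→4  [1 out]
  5: d→6  [1 out]
  6: tau→3  tau→4  [2 out]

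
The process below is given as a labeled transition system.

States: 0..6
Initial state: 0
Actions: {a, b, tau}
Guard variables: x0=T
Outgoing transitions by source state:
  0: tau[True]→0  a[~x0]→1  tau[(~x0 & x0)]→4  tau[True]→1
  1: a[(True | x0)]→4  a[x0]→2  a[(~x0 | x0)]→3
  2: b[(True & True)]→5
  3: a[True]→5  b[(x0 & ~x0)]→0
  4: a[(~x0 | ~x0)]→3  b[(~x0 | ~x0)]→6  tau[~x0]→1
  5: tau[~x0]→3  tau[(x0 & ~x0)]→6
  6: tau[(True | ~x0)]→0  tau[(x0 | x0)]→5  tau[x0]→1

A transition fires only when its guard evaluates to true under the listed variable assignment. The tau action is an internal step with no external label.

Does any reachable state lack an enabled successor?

R = {0,1,2,3,4,5}
  0: tau→0  tau→1  [2 out]
  1: a→2  a→3  a→4  [3 out]
  2: b→5  [1 out]
  3: a→5  [1 out]
  4: ∅  [deadlock]
  5: ∅  [deadlock]
witness 4: tau·a

Answer: DEADLOCK at state 4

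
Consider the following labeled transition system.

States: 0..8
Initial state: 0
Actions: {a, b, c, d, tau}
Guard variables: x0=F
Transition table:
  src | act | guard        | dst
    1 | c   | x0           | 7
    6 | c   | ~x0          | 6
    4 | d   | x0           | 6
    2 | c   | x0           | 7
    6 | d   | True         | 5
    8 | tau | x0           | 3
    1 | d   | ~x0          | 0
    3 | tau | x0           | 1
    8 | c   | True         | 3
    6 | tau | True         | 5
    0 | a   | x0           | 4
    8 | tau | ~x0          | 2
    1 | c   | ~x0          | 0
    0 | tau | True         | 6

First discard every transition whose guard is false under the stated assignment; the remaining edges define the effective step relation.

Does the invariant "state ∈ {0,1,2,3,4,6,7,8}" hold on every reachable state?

Answer: INVARIANT VIOLATED at state 5

Working:
Safe = {0,1,2,3,4,6,7,8}
R = {0,5,6}
  0: safe
  5: ✗ unsafe
  6: safe
witness against invariant: tau·d → 5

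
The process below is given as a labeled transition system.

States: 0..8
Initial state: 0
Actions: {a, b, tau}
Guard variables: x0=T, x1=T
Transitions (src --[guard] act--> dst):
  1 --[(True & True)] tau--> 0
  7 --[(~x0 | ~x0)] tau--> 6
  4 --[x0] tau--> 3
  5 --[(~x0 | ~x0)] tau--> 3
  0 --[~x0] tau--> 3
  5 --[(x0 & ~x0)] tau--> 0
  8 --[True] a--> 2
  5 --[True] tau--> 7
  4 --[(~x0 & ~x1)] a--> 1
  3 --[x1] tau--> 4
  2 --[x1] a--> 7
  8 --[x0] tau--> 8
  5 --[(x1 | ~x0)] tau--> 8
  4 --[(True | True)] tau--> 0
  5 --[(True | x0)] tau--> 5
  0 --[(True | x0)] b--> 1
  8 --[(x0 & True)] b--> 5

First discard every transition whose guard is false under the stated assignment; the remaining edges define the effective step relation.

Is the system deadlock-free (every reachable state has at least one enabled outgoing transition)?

Answer: DEADLOCK-FREE

Working:
Reachable = {0,1}
  0: b→1  [1 exit(s)]
  1: tau→0  [1 exit(s)]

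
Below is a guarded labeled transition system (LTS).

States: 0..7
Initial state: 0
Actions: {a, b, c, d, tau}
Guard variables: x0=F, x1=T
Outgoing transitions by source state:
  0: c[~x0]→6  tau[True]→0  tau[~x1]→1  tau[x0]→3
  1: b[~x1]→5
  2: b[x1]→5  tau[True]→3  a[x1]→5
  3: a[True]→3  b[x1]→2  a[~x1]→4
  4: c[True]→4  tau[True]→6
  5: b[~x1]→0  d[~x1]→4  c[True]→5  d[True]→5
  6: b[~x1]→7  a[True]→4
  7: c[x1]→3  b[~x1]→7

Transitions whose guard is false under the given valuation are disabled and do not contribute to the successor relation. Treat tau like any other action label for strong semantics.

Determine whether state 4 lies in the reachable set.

Answer: REACHABLE

Trace:
13 transition(s) survive guard evaluation.
depth 0: {0}
depth 1: {6}  cumulative {0,6}
depth 2: {4}  cumulative {0,4,6}
Reach set: {0,4,6}
trace reaching 4: c·a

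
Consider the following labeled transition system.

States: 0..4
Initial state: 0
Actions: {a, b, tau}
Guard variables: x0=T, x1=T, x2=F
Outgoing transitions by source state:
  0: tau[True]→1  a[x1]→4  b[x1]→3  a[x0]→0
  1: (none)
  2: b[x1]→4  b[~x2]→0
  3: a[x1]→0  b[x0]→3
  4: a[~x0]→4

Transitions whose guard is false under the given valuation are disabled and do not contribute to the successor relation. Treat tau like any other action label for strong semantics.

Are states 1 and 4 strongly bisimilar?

Bisimulation quotient by refinement:
  round 0: {{0,1,2,3,4}}
  round 1: {{0},{1,4},{2},{3}}
stable after 2 split(s): 4 block(s)
1∈{1,4}, 4∈{1,4}

Answer: BISIMILAR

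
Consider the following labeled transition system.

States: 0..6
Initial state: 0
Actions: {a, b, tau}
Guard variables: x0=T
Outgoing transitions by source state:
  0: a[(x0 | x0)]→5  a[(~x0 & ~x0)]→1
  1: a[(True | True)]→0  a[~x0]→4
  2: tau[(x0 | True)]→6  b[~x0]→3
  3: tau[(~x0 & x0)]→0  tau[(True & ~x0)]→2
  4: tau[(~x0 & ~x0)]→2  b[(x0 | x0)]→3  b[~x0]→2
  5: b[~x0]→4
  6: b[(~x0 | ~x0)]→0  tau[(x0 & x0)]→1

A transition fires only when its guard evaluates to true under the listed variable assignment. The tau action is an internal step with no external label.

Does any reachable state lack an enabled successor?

Answer: DEADLOCK at state 5

Analysis:
Reachable = {0,5}
  0: a→5  [1 exit(s)]
  5: ∅  [STUCK]
Path to 5: a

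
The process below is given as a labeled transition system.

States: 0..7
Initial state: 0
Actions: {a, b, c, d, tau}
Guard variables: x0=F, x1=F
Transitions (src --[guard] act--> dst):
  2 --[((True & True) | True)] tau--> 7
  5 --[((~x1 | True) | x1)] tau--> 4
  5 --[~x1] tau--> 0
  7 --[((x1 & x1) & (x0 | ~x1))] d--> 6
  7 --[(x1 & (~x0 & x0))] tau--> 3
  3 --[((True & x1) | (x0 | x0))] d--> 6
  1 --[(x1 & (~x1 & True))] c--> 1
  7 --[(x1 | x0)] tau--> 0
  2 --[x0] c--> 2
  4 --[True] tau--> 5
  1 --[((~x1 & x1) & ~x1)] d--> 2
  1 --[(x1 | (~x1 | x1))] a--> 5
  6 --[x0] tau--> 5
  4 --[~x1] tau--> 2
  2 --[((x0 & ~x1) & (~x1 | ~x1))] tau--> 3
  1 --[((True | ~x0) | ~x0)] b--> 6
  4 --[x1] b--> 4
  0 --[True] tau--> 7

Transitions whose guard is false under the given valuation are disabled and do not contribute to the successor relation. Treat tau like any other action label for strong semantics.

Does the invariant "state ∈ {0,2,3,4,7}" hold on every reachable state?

Answer: INVARIANT HOLDS

Working:
Safe = {0,2,3,4,7}
Reachable = {0,7}
  0: ok
  7: ok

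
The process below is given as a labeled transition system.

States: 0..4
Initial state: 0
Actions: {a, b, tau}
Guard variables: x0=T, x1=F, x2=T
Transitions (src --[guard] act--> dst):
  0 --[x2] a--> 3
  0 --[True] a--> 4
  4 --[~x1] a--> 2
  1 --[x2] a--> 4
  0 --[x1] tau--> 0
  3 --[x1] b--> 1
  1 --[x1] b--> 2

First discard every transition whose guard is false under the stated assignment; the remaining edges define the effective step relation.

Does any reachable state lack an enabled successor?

Answer: DEADLOCK at state 2

Analysis:
Reach set: {0,2,3,4}
  0: a→3  a→4  [2 out]
  2: ∅  [STUCK]
  3: ∅  [STUCK]
  4: a→2  [1 out]
trace reaching 2: a·a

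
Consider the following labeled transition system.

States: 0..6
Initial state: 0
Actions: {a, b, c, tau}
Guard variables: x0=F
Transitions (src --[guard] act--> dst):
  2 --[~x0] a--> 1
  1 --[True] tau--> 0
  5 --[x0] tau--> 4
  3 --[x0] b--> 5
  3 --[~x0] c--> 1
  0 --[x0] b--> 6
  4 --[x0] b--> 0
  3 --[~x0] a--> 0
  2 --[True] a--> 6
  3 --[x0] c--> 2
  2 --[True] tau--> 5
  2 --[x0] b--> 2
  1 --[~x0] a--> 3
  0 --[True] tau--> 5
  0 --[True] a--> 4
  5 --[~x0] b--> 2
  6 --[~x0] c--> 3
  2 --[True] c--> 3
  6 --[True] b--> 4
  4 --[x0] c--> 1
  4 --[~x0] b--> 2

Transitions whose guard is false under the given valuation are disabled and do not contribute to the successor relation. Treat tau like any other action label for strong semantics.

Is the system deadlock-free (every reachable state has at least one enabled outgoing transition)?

Reachable = {0,1,2,3,4,5,6}
  0: a→4  tau→5  [deg 2]
  1: a→3  tau→0  [deg 2]
  2: a→1  a→6  c→3  tau→5  [deg 4]
  3: a→0  c→1  [deg 2]
  4: b→2  [deg 1]
  5: b→2  [deg 1]
  6: b→4  c→3  [deg 2]

Answer: DEADLOCK-FREE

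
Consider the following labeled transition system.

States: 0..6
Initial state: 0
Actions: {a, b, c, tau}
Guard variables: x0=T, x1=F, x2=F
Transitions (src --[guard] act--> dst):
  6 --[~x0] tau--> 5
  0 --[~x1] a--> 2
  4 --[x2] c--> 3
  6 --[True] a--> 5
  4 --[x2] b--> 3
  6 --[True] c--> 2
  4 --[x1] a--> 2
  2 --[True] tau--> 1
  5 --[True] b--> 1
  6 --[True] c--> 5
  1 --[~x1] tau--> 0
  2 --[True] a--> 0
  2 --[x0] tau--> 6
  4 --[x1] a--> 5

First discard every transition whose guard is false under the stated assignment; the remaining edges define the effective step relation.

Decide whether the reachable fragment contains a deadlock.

Answer: DEADLOCK-FREE

Working:
R = {0,1,2,5,6}
  0: a→2  [1 out]
  1: tau→0  [1 out]
  2: a→0  tau→1  tau→6  [3 out]
  5: b→1  [1 out]
  6: a→5  c→2  c→5  [3 out]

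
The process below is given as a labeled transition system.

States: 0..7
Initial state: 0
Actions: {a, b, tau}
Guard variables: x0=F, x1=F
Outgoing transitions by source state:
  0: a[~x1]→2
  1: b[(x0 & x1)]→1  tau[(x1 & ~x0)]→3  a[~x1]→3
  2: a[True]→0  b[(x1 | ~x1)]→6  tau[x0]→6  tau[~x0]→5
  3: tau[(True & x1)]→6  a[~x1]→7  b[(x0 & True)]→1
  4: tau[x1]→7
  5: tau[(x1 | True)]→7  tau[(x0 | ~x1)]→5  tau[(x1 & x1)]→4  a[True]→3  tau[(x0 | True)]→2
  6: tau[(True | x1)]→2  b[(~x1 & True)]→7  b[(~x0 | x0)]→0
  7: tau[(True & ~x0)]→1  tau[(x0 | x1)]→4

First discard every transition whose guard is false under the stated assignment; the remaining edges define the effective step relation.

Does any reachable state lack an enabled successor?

Reach set: {0,1,2,3,5,6,7}
  0: a→2  [1 exit(s)]
  1: a→3  [1 exit(s)]
  2: a→0  b→6  tau→5  [3 exit(s)]
  3: a→7  [1 exit(s)]
  5: a→3  tau→2  tau→5  tau→7  [4 exit(s)]
  6: b→0  b→7  tau→2  [3 exit(s)]
  7: tau→1  [1 exit(s)]

Answer: DEADLOCK-FREE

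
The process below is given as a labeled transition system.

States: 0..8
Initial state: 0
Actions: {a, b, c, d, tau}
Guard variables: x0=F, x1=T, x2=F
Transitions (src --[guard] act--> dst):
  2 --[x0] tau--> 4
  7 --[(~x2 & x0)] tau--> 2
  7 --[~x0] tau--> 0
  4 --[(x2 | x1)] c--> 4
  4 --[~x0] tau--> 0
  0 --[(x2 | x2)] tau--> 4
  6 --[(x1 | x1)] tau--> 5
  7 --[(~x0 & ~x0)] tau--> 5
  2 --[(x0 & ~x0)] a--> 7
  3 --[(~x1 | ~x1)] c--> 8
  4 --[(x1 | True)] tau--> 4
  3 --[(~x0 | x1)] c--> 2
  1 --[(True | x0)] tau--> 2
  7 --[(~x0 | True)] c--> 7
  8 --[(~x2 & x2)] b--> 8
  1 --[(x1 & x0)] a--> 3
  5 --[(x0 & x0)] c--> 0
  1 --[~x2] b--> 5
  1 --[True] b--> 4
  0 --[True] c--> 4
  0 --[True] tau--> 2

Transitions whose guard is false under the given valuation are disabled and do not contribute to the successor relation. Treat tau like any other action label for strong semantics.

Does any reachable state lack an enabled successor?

Answer: DEADLOCK at state 2

Trace:
Reach set: {0,2,4}
  0: c→4  tau→2  [2 out]
  2: ∅  [deadlock]
  4: c→4  tau→0  tau→4  [3 out]
trace reaching 2: tau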